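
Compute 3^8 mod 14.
9

Use repeated squaring. Binary(8) = 1000. Walk through the bits of the exponent 8 left-to-right: at each bit after the leading one, square the running value, then multiply by 3 if the bit is 1 (always reducing mod 14):
  bit 1 = 1 (leading): start with 3.
  bit 2 = 0: square 3^2 = 9 (mod 14).
  bit 3 = 0: square 9^2 = 81 ≡ 11 (mod 14).
  bit 4 = 0: square 11^2 = 121 ≡ 9 (mod 14).
Final value: 3^8 ≡ 9 (mod 14).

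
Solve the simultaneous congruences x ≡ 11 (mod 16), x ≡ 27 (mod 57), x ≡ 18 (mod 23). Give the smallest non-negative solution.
x ≡ 3675 (mod 20976); the representative in [0, 20976) is 3675

The moduli 16, 57, 23 are pairwise coprime, so by the CRT there is a unique solution mod 16·57·23 = 20976.
Solve by successive substitution. Start with x ≡ 11 (mod 16).
  Combine with x ≡ 27 (mod 57): write x = 11 + 16·t and require 11 + 16·t ≡ 27 (mod 57), i.e. 16·t ≡ 27 − 11 ≡ 16 (mod 57). Since 16^(−1) ≡ 25 (mod 57), t ≡ 25·16 ≡ 1 (mod 57). So x ≡ 11 + 16·1 = 27 (mod 912).
  Combine with x ≡ 18 (mod 23): write x = 27 + 912·t and require 27 + 912·t ≡ 18 (mod 23), i.e. 912·t ≡ 18 − 27 ≡ 14 (mod 23). Since 912^(−1) ≡ 20 (mod 23) (912 ≡ 15 (mod 23)), t ≡ 20·14 ≡ 4 (mod 23). So x ≡ 27 + 912·4 = 3675 (mod 20976).
Unique solution in [0, 20976): x = 3675.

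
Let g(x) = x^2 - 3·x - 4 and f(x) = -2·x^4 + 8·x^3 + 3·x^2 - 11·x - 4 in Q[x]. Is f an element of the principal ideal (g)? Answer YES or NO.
YES

In Q[x] the ideal (g) consists of all multiples of g, so f ∈ (g) iff g | f, i.e. iff the remainder of f on division by g is 0. Divide f by g (g is monic, so eliminate the leading term of the running remainder at each step):
  leading term -2·x^4: subtract (-2·x^2)·g(x) = -2·x^4 + 6·x^3 + 8·x^2, leaving 2·x^3 - 5·x^2 - 11·x - 4
  leading term 2·x^3: subtract (2·x)·g(x) = 2·x^3 - 6·x^2 - 8·x, leaving x^2 - 3·x - 4
  leading term x^2: subtract (1)·g(x) = x^2 - 3·x - 4, leaving 0
The remainder is 0, so f(x) = g(x) · h(x) with h(x) = -2·x^2 + 2·x + 1. Hence g | f, i.e. f ∈ (g).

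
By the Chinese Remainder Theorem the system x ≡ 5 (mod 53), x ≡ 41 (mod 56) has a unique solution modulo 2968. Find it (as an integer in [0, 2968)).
x ≡ 2337 (mod 2968); the representative in [0, 2968) is 2337

The moduli 53, 56 are pairwise coprime, so by the CRT there is a unique solution mod 53·56 = 2968.
Solve by successive substitution. Start with x ≡ 5 (mod 53).
  Combine with x ≡ 41 (mod 56): write x = 5 + 53·t and require 5 + 53·t ≡ 41 (mod 56), i.e. 53·t ≡ 41 − 5 ≡ 36 (mod 56). Since 53^(−1) ≡ 37 (mod 56), t ≡ 37·36 ≡ 44 (mod 56). So x ≡ 5 + 53·44 = 2337 (mod 2968).
Unique solution in [0, 2968): x = 2337.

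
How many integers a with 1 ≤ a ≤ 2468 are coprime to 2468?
The number of a ∈ {1, ..., 2468} with gcd(a, 2468) = 1 is by definition Euler's totient φ(2468). φ is multiplicative, with φ(p^e) = p^e − p^(e−1). Factorise 2468 = 2^2 · 617. Then
  φ(2468) = (2^2 − 2^1) · (617 − 1) = 2 · 616 = 1232.
So there are 1232 such integers.

Final answer: 1232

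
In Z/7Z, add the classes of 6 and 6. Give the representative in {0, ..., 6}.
Both summands are already reduced mod 7. 6 + 6 = 12; 12 = 1·7 + 5, so (6 + 6) mod 7 = 5.

Final answer: 5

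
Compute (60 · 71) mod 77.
25

Both factors are already reduced mod 77. 60 · 71 = 4260. Dividing by 77: 4260 = 55·77 + 25. So (60 · 71) mod 77 = 25.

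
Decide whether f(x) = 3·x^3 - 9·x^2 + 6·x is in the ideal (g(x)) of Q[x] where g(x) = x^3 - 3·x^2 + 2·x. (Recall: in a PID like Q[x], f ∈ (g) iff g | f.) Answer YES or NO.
YES

In Q[x] the ideal (g) consists of all multiples of g, so f ∈ (g) iff g | f, i.e. iff the remainder of f on division by g is 0. Divide f by g (g is monic, so eliminate the leading term of the running remainder at each step):
  leading term 3·x^3: subtract (3)·g(x) = 3·x^3 - 9·x^2 + 6·x, leaving 0
The remainder is 0, so f(x) = g(x) · h(x) with h(x) = 3. Hence g | f, i.e. f ∈ (g).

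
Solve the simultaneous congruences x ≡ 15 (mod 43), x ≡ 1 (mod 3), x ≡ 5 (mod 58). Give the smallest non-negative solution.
x ≡ 5863 (mod 7482); the representative in [0, 7482) is 5863

The moduli 43, 3, 58 are pairwise coprime, so by the CRT there is a unique solution mod 43·3·58 = 7482.
Solve by successive substitution. Start with x ≡ 15 (mod 43).
  Combine with x ≡ 1 (mod 3): write x = 15 + 43·t and require 15 + 43·t ≡ 1 (mod 3), i.e. 43·t ≡ 1 − 15 ≡ 1 (mod 3). Since 43^(−1) ≡ 1 (mod 3) (43 ≡ 1 (mod 3)), t ≡ 1·1 ≡ 1 (mod 3). So x ≡ 15 + 43·1 = 58 (mod 129).
  Combine with x ≡ 5 (mod 58): write x = 58 + 129·t and require 58 + 129·t ≡ 5 (mod 58), i.e. 129·t ≡ 5 − 58 ≡ 5 (mod 58). Since 129^(−1) ≡ 9 (mod 58) (129 ≡ 13 (mod 58)), t ≡ 9·5 ≡ 45 (mod 58). So x ≡ 58 + 129·45 = 5863 (mod 7482).
Unique solution in [0, 7482): x = 5863.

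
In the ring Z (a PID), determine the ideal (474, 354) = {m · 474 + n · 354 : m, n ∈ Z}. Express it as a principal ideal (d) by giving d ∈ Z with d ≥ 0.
(474, 354) = (6); d = 6

In the PID Z, (a, b) is generated by gcd(a, b). Compute gcd(474, 354) with the extended Euclidean algorithm, tracking rows (r, s, t) with s·474 + t·354 = r:
  row A: (474, 1, 0)   [1·474 + 0·354 = 474]
  row B: (354, 0, 1)   [0·474 + 1·354 = 354]
  474 = 1·354 + 120   → row C = row A − 1·row B = (120, 1, −1)   [check: 1·474 − 1·354 = 120]
  354 = 2·120 + 114   → row D = row B − 2·row C = (114, −2, 3)   [check: −2·474 + 3·354 = 114]
  120 = 1·114 + 6   → row E = row C − 1·row D = (6, 3, −4)   [check: 3·474 − 4·354 = 6]
  114 = 19·6 + 0   → remainder 0, stop. gcd = 6 (last nonzero row E).
So gcd(474, 354) = 6, with Bézout identity 3·474 − 4·354 = 6. Containment (⊇): the Bézout identity exhibits 6 as an element of (474, 354), giving (6) ⊆ (474, 354). Containment (⊆): since 6 | 474 and 6 | 354 (474 = 6·79, 354 = 6·59), every Z-linear combination of 474 and 354 is divisible by 6, so (474, 354) ⊆ (6). Therefore (474, 354) = (6), d = 6.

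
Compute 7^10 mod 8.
Use repeated squaring. Binary(10) = 1010. Walk through the bits of the exponent 10 left-to-right: at each bit after the leading one, square the running value, then multiply by 7 if the bit is 1 (always reducing mod 8):
  bit 1 = 1 (leading): start with 7.
  bit 2 = 0: square 7^2 = 49 ≡ 1 (mod 8).
  bit 3 = 1: square 1^2 = 1; bit is 1, so multiply 1·7 = 7 (mod 8).
  bit 4 = 0: square 7^2 = 49 ≡ 1 (mod 8).
Final value: 7^10 ≡ 1 (mod 8).

Final answer: 1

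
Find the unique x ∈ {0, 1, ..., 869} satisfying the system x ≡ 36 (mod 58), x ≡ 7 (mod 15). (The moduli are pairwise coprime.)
The moduli 58, 15 are pairwise coprime, so by the CRT there is a unique solution mod 58·15 = 870.
Solve by successive substitution. Start with x ≡ 36 (mod 58).
  Combine with x ≡ 7 (mod 15): write x = 36 + 58·t and require 36 + 58·t ≡ 7 (mod 15), i.e. 58·t ≡ 7 − 36 ≡ 1 (mod 15). Since 58^(−1) ≡ 7 (mod 15) (58 ≡ 13 (mod 15)), t ≡ 7·1 ≡ 7 (mod 15). So x ≡ 36 + 58·7 = 442 (mod 870).
Unique solution in [0, 870): x = 442.

Final answer: x ≡ 442 (mod 870); the representative in [0, 870) is 442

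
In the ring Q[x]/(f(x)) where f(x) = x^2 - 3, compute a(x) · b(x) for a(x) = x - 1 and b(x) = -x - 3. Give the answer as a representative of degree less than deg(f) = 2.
a · b ≡ -2·x (mod f(x))

First multiply in Q[x] without reducing: a · b = -x^2 - 2·x + 3. Now divide by f(x) = x^2 - 3, eliminating the leading term at each step:
  leading term -x^2: subtract (-1)·f(x) = 3 - x^2, leaving -2·x
The degree is now < 2, so this is the remainder. Hence a · b ≡ -2·x in Q[x]/(f).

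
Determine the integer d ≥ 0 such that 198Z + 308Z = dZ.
(198, 308) = (22); d = 22

In the PID Z, (a, b) is generated by gcd(a, b). Compute gcd(308, 198) with the extended Euclidean algorithm, tracking rows (r, s, t) with s·308 + t·198 = r:
  row A: (308, 1, 0)   [1·308 + 0·198 = 308]
  row B: (198, 0, 1)   [0·308 + 1·198 = 198]
  308 = 1·198 + 110   → row C = row A − 1·row B = (110, 1, −1)   [check: 1·308 − 1·198 = 110]
  198 = 1·110 + 88   → row D = row B − 1·row C = (88, −1, 2)   [check: −1·308 + 2·198 = 88]
  110 = 1·88 + 22   → row E = row C − 1·row D = (22, 2, −3)   [check: 2·308 − 3·198 = 22]
  88 = 4·22 + 0   → remainder 0, stop. gcd = 22 (last nonzero row E).
So gcd(198, 308) = 22, with Bézout identity 2·308 − 3·198 = 22. Containment (⊇): the Bézout identity exhibits 22 as an element of (198, 308), giving (22) ⊆ (198, 308). Containment (⊆): since 22 | 198 and 22 | 308 (198 = 22·9, 308 = 22·14), every Z-linear combination of 198 and 308 is divisible by 22, so (198, 308) ⊆ (22). Therefore (198, 308) = (22), d = 22.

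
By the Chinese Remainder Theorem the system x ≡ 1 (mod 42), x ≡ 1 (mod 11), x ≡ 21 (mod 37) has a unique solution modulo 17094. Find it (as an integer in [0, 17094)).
x ≡ 15709 (mod 17094); the representative in [0, 17094) is 15709

The moduli 42, 11, 37 are pairwise coprime, so by the CRT there is a unique solution mod 42·11·37 = 17094.
Solve by successive substitution. Start with x ≡ 1 (mod 42).
  Combine with x ≡ 1 (mod 11): write x = 1 + 42·t and require 1 + 42·t ≡ 1 (mod 11), i.e. 42·t ≡ 1 − 1 ≡ 0 (mod 11). Since 42^(−1) ≡ 5 (mod 11) (42 ≡ 9 (mod 11)), t ≡ 5·0 ≡ 0 (mod 11). So x ≡ 1 + 42·0 = 1 (mod 462).
  Combine with x ≡ 21 (mod 37): write x = 1 + 462·t and require 1 + 462·t ≡ 21 (mod 37), i.e. 462·t ≡ 21 − 1 ≡ 20 (mod 37). Since 462^(−1) ≡ 35 (mod 37) (462 ≡ 18 (mod 37)), t ≡ 35·20 ≡ 34 (mod 37). So x ≡ 1 + 462·34 = 15709 (mod 17094).
Unique solution in [0, 17094): x = 15709.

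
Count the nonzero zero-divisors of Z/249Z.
In Z/249Z each nonzero element is either a unit (gcd with 249 is 1) or a zero-divisor (gcd > 1). The number of units is φ(249): factorise 249 = 3 · 83, so φ(249) = (3 − 1) · (83 − 1) = 2 · 82 = 164. The nonzero elements number 249 − 1 = 248. Hence the nonzero zero-divisors number 248 − 164 = 84.

Final answer: Z/249Z has 84 nonzero zero-divisors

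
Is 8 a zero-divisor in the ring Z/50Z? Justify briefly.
gcd(8, 50) = 2 > 1, so 8 is not a unit in Z/50Z. In Z/nZ every nonzero non-unit is a zero-divisor: explicitly, take b = 50/gcd = 25 ≠ 0 (mod 50); then 8·25 = 200 = 4·50, i.e. 8·25 ≡ 0 (mod 50). So 8 is a zero-divisor.

Final answer: YES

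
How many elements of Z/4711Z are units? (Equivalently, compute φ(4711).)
Z/4711Z has φ(4711) = 4032 units

An element a ∈ Z/4711Z is a unit iff gcd(a, 4711) = 1, so the number of units is φ(4711). φ is multiplicative, with φ(p^e) = p^e − p^(e−1). Factorise 4711 = 7 · 673. Then
  φ(4711) = (7 − 1) · (673 − 1) = 6 · 672 = 4032.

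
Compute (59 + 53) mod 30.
Reduce the summands first: 59 ≡ 29, 53 ≡ 23 (mod 30), so 59 + 53 ≡ 29 + 23 (mod 30). 29 + 23 = 52; 52 = 1·30 + 22, so (59 + 53) mod 30 = 22.

Final answer: 22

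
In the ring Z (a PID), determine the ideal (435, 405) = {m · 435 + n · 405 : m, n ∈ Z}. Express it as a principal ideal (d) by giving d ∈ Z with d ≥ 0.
(435, 405) = (15); d = 15

In the PID Z, (a, b) is generated by gcd(a, b). Compute gcd(435, 405) with the extended Euclidean algorithm, tracking rows (r, s, t) with s·435 + t·405 = r:
  row A: (435, 1, 0)   [1·435 + 0·405 = 435]
  row B: (405, 0, 1)   [0·435 + 1·405 = 405]
  435 = 1·405 + 30   → row C = row A − 1·row B = (30, 1, −1)   [check: 1·435 − 1·405 = 30]
  405 = 13·30 + 15   → row D = row B − 13·row C = (15, −13, 14)   [check: −13·435 + 14·405 = 15]
  30 = 2·15 + 0   → remainder 0, stop. gcd = 15 (last nonzero row D).
So gcd(435, 405) = 15, with Bézout identity −13·435 + 14·405 = 15. Containment (⊇): the Bézout identity exhibits 15 as an element of (435, 405), giving (15) ⊆ (435, 405). Containment (⊆): since 15 | 435 and 15 | 405 (435 = 15·29, 405 = 15·27), every Z-linear combination of 435 and 405 is divisible by 15, so (435, 405) ⊆ (15). Therefore (435, 405) = (15), d = 15.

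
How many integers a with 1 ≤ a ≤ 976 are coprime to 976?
The number of a ∈ {1, ..., 976} with gcd(a, 976) = 1 is by definition Euler's totient φ(976). φ is multiplicative, with φ(p^e) = p^e − p^(e−1). Factorise 976 = 2^4 · 61. Then
  φ(976) = (2^4 − 2^3) · (61 − 1) = 8 · 60 = 480.
So there are 480 such integers.

Final answer: 480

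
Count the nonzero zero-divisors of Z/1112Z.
In Z/1112Z each nonzero element is either a unit (gcd with 1112 is 1) or a zero-divisor (gcd > 1). The number of units is φ(1112): factorise 1112 = 2^3 · 139, so φ(1112) = (2^3 − 2^2) · (139 − 1) = 4 · 138 = 552. The nonzero elements number 1112 − 1 = 1111. Hence the nonzero zero-divisors number 1111 − 552 = 559.

Final answer: Z/1112Z has 559 nonzero zero-divisors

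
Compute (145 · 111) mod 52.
Reduce the factors first: 145 ≡ 41, 111 ≡ 7 (mod 52), so 145 · 111 ≡ 41 · 7 (mod 52). 41 · 7 = 287. Dividing by 52: 287 = 5·52 + 27. So (145 · 111) mod 52 = 27.

Final answer: 27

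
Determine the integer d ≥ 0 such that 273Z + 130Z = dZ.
(273, 130) = (13); d = 13

In the PID Z, (a, b) is generated by gcd(a, b). Compute gcd(273, 130) with the extended Euclidean algorithm, tracking rows (r, s, t) with s·273 + t·130 = r:
  row A: (273, 1, 0)   [1·273 + 0·130 = 273]
  row B: (130, 0, 1)   [0·273 + 1·130 = 130]
  273 = 2·130 + 13   → row C = row A − 2·row B = (13, 1, −2)   [check: 1·273 − 2·130 = 13]
  130 = 10·13 + 0   → remainder 0, stop. gcd = 13 (last nonzero row C).
So gcd(273, 130) = 13, with Bézout identity 1·273 − 2·130 = 13. Containment (⊇): the Bézout identity exhibits 13 as an element of (273, 130), giving (13) ⊆ (273, 130). Containment (⊆): since 13 | 273 and 13 | 130 (273 = 13·21, 130 = 13·10), every Z-linear combination of 273 and 130 is divisible by 13, so (273, 130) ⊆ (13). Therefore (273, 130) = (13), d = 13.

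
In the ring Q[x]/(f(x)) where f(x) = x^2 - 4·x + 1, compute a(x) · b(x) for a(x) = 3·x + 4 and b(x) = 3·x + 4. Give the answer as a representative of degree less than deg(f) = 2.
a · b ≡ 60·x + 7 (mod f(x))

First multiply in Q[x] without reducing: a · b = 9·x^2 + 24·x + 16. Now divide by f(x) = x^2 - 4·x + 1, eliminating the leading term at each step:
  leading term 9·x^2: subtract (9)·f(x) = 9·x^2 - 36·x + 9, leaving 60·x + 7
The degree is now < 2, so this is the remainder. Hence a · b ≡ 60·x + 7 in Q[x]/(f).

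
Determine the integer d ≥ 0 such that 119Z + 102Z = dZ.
In the PID Z, (a, b) is generated by gcd(a, b). Compute gcd(119, 102) with the extended Euclidean algorithm, tracking rows (r, s, t) with s·119 + t·102 = r:
  row A: (119, 1, 0)   [1·119 + 0·102 = 119]
  row B: (102, 0, 1)   [0·119 + 1·102 = 102]
  119 = 1·102 + 17   → row C = row A − 1·row B = (17, 1, −1)   [check: 1·119 − 1·102 = 17]
  102 = 6·17 + 0   → remainder 0, stop. gcd = 17 (last nonzero row C).
So gcd(119, 102) = 17, with Bézout identity 1·119 − 1·102 = 17. Containment (⊇): the Bézout identity exhibits 17 as an element of (119, 102), giving (17) ⊆ (119, 102). Containment (⊆): since 17 | 119 and 17 | 102 (119 = 17·7, 102 = 17·6), every Z-linear combination of 119 and 102 is divisible by 17, so (119, 102) ⊆ (17). Therefore (119, 102) = (17), d = 17.

Final answer: (119, 102) = (17); d = 17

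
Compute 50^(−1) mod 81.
Apply the extended Euclidean algorithm to (81, 50), tracking rows (r, s, t) with s·81 + t·50 = r. Each division r_prev = q·r_cur + r_new produces the new row as (previous row) − q·(current row):
  row A: (81, 1, 0)   [1·81 + 0·50 = 81]
  row B: (50, 0, 1)   [0·81 + 1·50 = 50]
  81 = 1·50 + 31   → row C = row A − 1·row B = (31, 1, −1)   [check: 1·81 − 1·50 = 31]
  50 = 1·31 + 19   → row D = row B − 1·row C = (19, −1, 2)   [check: −1·81 + 2·50 = 19]
  31 = 1·19 + 12   → row E = row C − 1·row D = (12, 2, −3)   [check: 2·81 − 3·50 = 12]
  19 = 1·12 + 7   → row F = row D − 1·row E = (7, −3, 5)   [check: −3·81 + 5·50 = 7]
  12 = 1·7 + 5   → row G = row E − 1·row F = (5, 5, −8)   [check: 5·81 − 8·50 = 5]
  7 = 1·5 + 2   → row H = row F − 1·row G = (2, −8, 13)   [check: −8·81 + 13·50 = 2]
  5 = 2·2 + 1   → row I = row G − 2·row H = (1, 21, −34)   [check: 21·81 − 34·50 = 1]
  2 = 2·1 + 0   → remainder 0, stop. gcd = 1 (last nonzero row I).
The gcd is 1, so 50 is invertible mod 81. The last nonzero row gives 21·81 − 34·50 = 1, so t = −34. So 50^(−1) ≡ −34 ≡ 47 (mod 81). Verify: 50 · 47 = 2350 ≡ 1 (mod 81). ✓

Final answer: 50^(−1) ≡ 47 (mod 81)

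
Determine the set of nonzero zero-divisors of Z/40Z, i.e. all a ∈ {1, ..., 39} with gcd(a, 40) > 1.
An element a ∈ Z/40Z (with a ≠ 0) is a zero-divisor iff gcd(a, 40) > 1 (because a is a unit precisely when gcd(a, n) = 1, and in Z/nZ every nonzero, non-unit element is a zero-divisor). Scan a = 1, ..., 39 and keep those with gcd(a, 40) > 1:
  gcd(2, 40) = 2, gcd(4, 40) = 4, gcd(5, 40) = 5, gcd(6, 40) = 2, gcd(8, 40) = 8, gcd(10, 40) = 10, gcd(12, 40) = 4, gcd(14, 40) = 2, gcd(15, 40) = 5, gcd(16, 40) = 8, gcd(18, 40) = 2, gcd(20, 40) = 20, gcd(22, 40) = 2, gcd(24, 40) = 8, gcd(25, 40) = 5, gcd(26, 40) = 2, gcd(28, 40) = 4, gcd(30, 40) = 10, gcd(32, 40) = 8, gcd(34, 40) = 2, gcd(35, 40) = 5, gcd(36, 40) = 4, gcd(38, 40) = 2.
All other a ∈ {1, ..., 39} have gcd(a, 40) = 1 and are units. So the nonzero zero-divisors are exactly the 23 values of a appearing in this scan.

Final answer: nonzero zero-divisors of Z/40Z = {2, 4, 5, 6, 8, 10, 12, 14, 15, 16, 18, 20, 22, 24, 25, 26, 28, 30, 32, 34, 35, 36, 38}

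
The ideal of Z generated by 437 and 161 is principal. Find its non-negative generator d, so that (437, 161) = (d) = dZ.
In the PID Z, (a, b) is generated by gcd(a, b). Compute gcd(437, 161) with the extended Euclidean algorithm, tracking rows (r, s, t) with s·437 + t·161 = r:
  row A: (437, 1, 0)   [1·437 + 0·161 = 437]
  row B: (161, 0, 1)   [0·437 + 1·161 = 161]
  437 = 2·161 + 115   → row C = row A − 2·row B = (115, 1, −2)   [check: 1·437 − 2·161 = 115]
  161 = 1·115 + 46   → row D = row B − 1·row C = (46, −1, 3)   [check: −1·437 + 3·161 = 46]
  115 = 2·46 + 23   → row E = row C − 2·row D = (23, 3, −8)   [check: 3·437 − 8·161 = 23]
  46 = 2·23 + 0   → remainder 0, stop. gcd = 23 (last nonzero row E).
So gcd(437, 161) = 23, with Bézout identity 3·437 − 8·161 = 23. Containment (⊇): the Bézout identity exhibits 23 as an element of (437, 161), giving (23) ⊆ (437, 161). Containment (⊆): since 23 | 437 and 23 | 161 (437 = 23·19, 161 = 23·7), every Z-linear combination of 437 and 161 is divisible by 23, so (437, 161) ⊆ (23). Therefore (437, 161) = (23), d = 23.

Final answer: (437, 161) = (23); d = 23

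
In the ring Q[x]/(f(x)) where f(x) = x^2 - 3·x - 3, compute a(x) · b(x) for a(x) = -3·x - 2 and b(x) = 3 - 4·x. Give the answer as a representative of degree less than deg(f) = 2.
a · b ≡ 35·x + 30 (mod f(x))

First multiply in Q[x] without reducing: a · b = 12·x^2 - x - 6. Now divide by f(x) = x^2 - 3·x - 3, eliminating the leading term at each step:
  leading term 12·x^2: subtract (12)·f(x) = 12·x^2 - 36·x - 36, leaving 35·x + 30
The degree is now < 2, so this is the remainder. Hence a · b ≡ 35·x + 30 in Q[x]/(f).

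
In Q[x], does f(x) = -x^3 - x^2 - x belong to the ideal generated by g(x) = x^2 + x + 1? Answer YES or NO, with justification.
In Q[x] the ideal (g) consists of all multiples of g, so f ∈ (g) iff g | f, i.e. iff the remainder of f on division by g is 0. Divide f by g (g is monic, so eliminate the leading term of the running remainder at each step):
  leading term -x^3: subtract (-x)·g(x) = -x^3 - x^2 - x, leaving 0
The remainder is 0, so f(x) = g(x) · h(x) with h(x) = -x. Hence g | f, i.e. f ∈ (g).

Final answer: YES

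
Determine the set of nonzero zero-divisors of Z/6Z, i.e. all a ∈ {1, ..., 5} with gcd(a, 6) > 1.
nonzero zero-divisors of Z/6Z = {2, 3, 4}

An element a ∈ Z/6Z (with a ≠ 0) is a zero-divisor iff gcd(a, 6) > 1 (because a is a unit precisely when gcd(a, n) = 1, and in Z/nZ every nonzero, non-unit element is a zero-divisor). Scan a = 1, ..., 5 and keep those with gcd(a, 6) > 1:
  gcd(2, 6) = 2, gcd(3, 6) = 3, gcd(4, 6) = 2.
All other a ∈ {1, ..., 5} have gcd(a, 6) = 1 and are units. So the nonzero zero-divisors are exactly the 3 values of a appearing in this scan.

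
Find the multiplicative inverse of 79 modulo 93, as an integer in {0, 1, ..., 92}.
Apply the extended Euclidean algorithm to (93, 79), tracking rows (r, s, t) with s·93 + t·79 = r. Each division r_prev = q·r_cur + r_new produces the new row as (previous row) − q·(current row):
  row A: (93, 1, 0)   [1·93 + 0·79 = 93]
  row B: (79, 0, 1)   [0·93 + 1·79 = 79]
  93 = 1·79 + 14   → row C = row A − 1·row B = (14, 1, −1)   [check: 1·93 − 1·79 = 14]
  79 = 5·14 + 9   → row D = row B − 5·row C = (9, −5, 6)   [check: −5·93 + 6·79 = 9]
  14 = 1·9 + 5   → row E = row C − 1·row D = (5, 6, −7)   [check: 6·93 − 7·79 = 5]
  9 = 1·5 + 4   → row F = row D − 1·row E = (4, −11, 13)   [check: −11·93 + 13·79 = 4]
  5 = 1·4 + 1   → row G = row E − 1·row F = (1, 17, −20)   [check: 17·93 − 20·79 = 1]
  4 = 4·1 + 0   → remainder 0, stop. gcd = 1 (last nonzero row G).
The gcd is 1, so 79 is invertible mod 93. The last nonzero row gives 17·93 − 20·79 = 1, so t = −20. So 79^(−1) ≡ −20 ≡ 73 (mod 93). Verify: 79 · 73 = 5767 ≡ 1 (mod 93). ✓

Final answer: 79^(−1) ≡ 73 (mod 93)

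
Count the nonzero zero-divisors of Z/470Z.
Z/470Z has 285 nonzero zero-divisors

In Z/470Z each nonzero element is either a unit (gcd with 470 is 1) or a zero-divisor (gcd > 1). The number of units is φ(470): factorise 470 = 2 · 5 · 47, so φ(470) = (2 − 1) · (5 − 1) · (47 − 1) = 1 · 4 · 46 = 184. The nonzero elements number 470 − 1 = 469. Hence the nonzero zero-divisors number 469 − 184 = 285.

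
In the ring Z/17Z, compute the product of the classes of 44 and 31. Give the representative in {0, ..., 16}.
Reduce the factors first: 44 ≡ 10, 31 ≡ 14 (mod 17), so 44 · 31 ≡ 10 · 14 (mod 17). 10 · 14 = 140. Dividing by 17: 140 = 8·17 + 4. So (44 · 31) mod 17 = 4.

Final answer: 4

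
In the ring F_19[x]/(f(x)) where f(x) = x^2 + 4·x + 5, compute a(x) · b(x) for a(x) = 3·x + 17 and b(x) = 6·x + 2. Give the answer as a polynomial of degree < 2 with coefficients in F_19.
Multiply as integer polynomials: a · b = 18·x^2 + 108·x + 34. Reducing coefficients mod 19: a · b ≡ 18·x^2 + 13·x + 15. Now divide by f(x) = x^2 + 4·x + 5 in F_19[x], eliminating the leading term at each step:
  leading term 18·x^2: subtract (18)·f(x) = 18·x^2 + 15·x + 14, leaving 17·x + 1 (coefficients mod 19)
The degree is now < 2, so this is the remainder. Hence a · b ≡ 17·x + 1 in F_19[x]/(f).

Final answer: a · b ≡ 17·x + 1 (mod f(x))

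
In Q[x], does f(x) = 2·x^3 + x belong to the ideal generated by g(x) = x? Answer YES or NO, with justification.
In Q[x] the ideal (g) consists of all multiples of g, so f ∈ (g) iff g | f, i.e. iff the remainder of f on division by g is 0. Divide f by g (g is monic, so eliminate the leading term of the running remainder at each step):
  leading term 2·x^3: subtract (2·x^2)·g(x) = 2·x^3, leaving x
  leading term x: subtract (1)·g(x) = x, leaving 0
The remainder is 0, so f(x) = g(x) · h(x) with h(x) = 2·x^2 + 1. Hence g | f, i.e. f ∈ (g).

Final answer: YES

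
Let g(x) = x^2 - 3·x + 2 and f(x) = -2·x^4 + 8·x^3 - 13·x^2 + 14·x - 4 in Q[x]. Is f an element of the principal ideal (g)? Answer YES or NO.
In Q[x] the ideal (g) consists of all multiples of g, so f ∈ (g) iff g | f, i.e. iff the remainder of f on division by g is 0. Divide f by g (g is monic, so eliminate the leading term of the running remainder at each step):
  leading term -2·x^4: subtract (-2·x^2)·g(x) = -2·x^4 + 6·x^3 - 4·x^2, leaving 2·x^3 - 9·x^2 + 14·x - 4
  leading term 2·x^3: subtract (2·x)·g(x) = 2·x^3 - 6·x^2 + 4·x, leaving -3·x^2 + 10·x - 4
  leading term -3·x^2: subtract (-3)·g(x) = -3·x^2 + 9·x - 6, leaving x + 2
The remainder r(x) = x + 2 ≠ 0 (and deg r < deg g), so g ∤ f, i.e. f ∉ (g).

Final answer: NO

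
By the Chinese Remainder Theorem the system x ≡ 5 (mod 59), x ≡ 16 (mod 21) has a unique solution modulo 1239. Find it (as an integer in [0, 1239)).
x ≡ 772 (mod 1239); the representative in [0, 1239) is 772

The moduli 59, 21 are pairwise coprime, so by the CRT there is a unique solution mod 59·21 = 1239.
Solve by successive substitution. Start with x ≡ 5 (mod 59).
  Combine with x ≡ 16 (mod 21): write x = 5 + 59·t and require 5 + 59·t ≡ 16 (mod 21), i.e. 59·t ≡ 16 − 5 ≡ 11 (mod 21). Since 59^(−1) ≡ 5 (mod 21) (59 ≡ 17 (mod 21)), t ≡ 5·11 ≡ 13 (mod 21). So x ≡ 5 + 59·13 = 772 (mod 1239).
Unique solution in [0, 1239): x = 772.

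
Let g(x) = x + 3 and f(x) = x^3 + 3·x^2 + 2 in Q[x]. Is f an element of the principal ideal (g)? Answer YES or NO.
In Q[x] the ideal (g) consists of all multiples of g, so f ∈ (g) iff g | f, i.e. iff the remainder of f on division by g is 0. Divide f by g (g is monic, so eliminate the leading term of the running remainder at each step):
  leading term x^3: subtract (x^2)·g(x) = x^3 + 3·x^2, leaving 2
The remainder r(x) = 2 ≠ 0 (and deg r < deg g), so g ∤ f, i.e. f ∉ (g).

Final answer: NO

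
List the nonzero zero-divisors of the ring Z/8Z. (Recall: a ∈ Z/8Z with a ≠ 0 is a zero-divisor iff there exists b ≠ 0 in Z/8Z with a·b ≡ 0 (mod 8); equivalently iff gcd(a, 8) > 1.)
An element a ∈ Z/8Z (with a ≠ 0) is a zero-divisor iff gcd(a, 8) > 1 (because a is a unit precisely when gcd(a, n) = 1, and in Z/nZ every nonzero, non-unit element is a zero-divisor). Scan a = 1, ..., 7 and keep those with gcd(a, 8) > 1:
  gcd(2, 8) = 2, gcd(4, 8) = 4, gcd(6, 8) = 2.
All other a ∈ {1, ..., 7} have gcd(a, 8) = 1 and are units. So the nonzero zero-divisors are exactly the 3 values of a appearing in this scan.

Final answer: nonzero zero-divisors of Z/8Z = {2, 4, 6}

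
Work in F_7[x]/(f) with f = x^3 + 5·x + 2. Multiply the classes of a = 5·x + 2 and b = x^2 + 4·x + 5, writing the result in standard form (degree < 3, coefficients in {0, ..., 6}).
Multiply as integer polynomials: a · b = 5·x^3 + 22·x^2 + 33·x + 10. Reducing coefficients mod 7: a · b ≡ 5·x^3 + x^2 + 5·x + 3. Now divide by f(x) = x^3 + 5·x + 2 in F_7[x], eliminating the leading term at each step:
  leading term 5·x^3: subtract (5)·f(x) = 5·x^3 + 4·x + 3, leaving x^2 + x (coefficients mod 7)
The degree is now < 3, so this is the remainder. Hence a · b ≡ x^2 + x in F_7[x]/(f).

Final answer: a · b ≡ x^2 + x (mod f(x))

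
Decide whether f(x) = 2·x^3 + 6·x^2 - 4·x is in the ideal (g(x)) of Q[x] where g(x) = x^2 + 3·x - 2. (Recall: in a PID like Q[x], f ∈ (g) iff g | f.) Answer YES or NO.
YES

In Q[x] the ideal (g) consists of all multiples of g, so f ∈ (g) iff g | f, i.e. iff the remainder of f on division by g is 0. Divide f by g (g is monic, so eliminate the leading term of the running remainder at each step):
  leading term 2·x^3: subtract (2·x)·g(x) = 2·x^3 + 6·x^2 - 4·x, leaving 0
The remainder is 0, so f(x) = g(x) · h(x) with h(x) = 2·x. Hence g | f, i.e. f ∈ (g).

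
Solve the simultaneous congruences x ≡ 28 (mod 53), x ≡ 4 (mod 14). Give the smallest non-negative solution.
x ≡ 452 (mod 742); the representative in [0, 742) is 452

The moduli 53, 14 are pairwise coprime, so by the CRT there is a unique solution mod 53·14 = 742.
Solve by successive substitution. Start with x ≡ 28 (mod 53).
  Combine with x ≡ 4 (mod 14): write x = 28 + 53·t and require 28 + 53·t ≡ 4 (mod 14), i.e. 53·t ≡ 4 − 28 ≡ 4 (mod 14). Since 53^(−1) ≡ 9 (mod 14) (53 ≡ 11 (mod 14)), t ≡ 9·4 ≡ 8 (mod 14). So x ≡ 28 + 53·8 = 452 (mod 742).
Unique solution in [0, 742): x = 452.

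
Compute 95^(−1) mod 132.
95^(−1) ≡ 107 (mod 132)

Apply the extended Euclidean algorithm to (132, 95), tracking rows (r, s, t) with s·132 + t·95 = r. Each division r_prev = q·r_cur + r_new produces the new row as (previous row) − q·(current row):
  row A: (132, 1, 0)   [1·132 + 0·95 = 132]
  row B: (95, 0, 1)   [0·132 + 1·95 = 95]
  132 = 1·95 + 37   → row C = row A − 1·row B = (37, 1, −1)   [check: 1·132 − 1·95 = 37]
  95 = 2·37 + 21   → row D = row B − 2·row C = (21, −2, 3)   [check: −2·132 + 3·95 = 21]
  37 = 1·21 + 16   → row E = row C − 1·row D = (16, 3, −4)   [check: 3·132 − 4·95 = 16]
  21 = 1·16 + 5   → row F = row D − 1·row E = (5, −5, 7)   [check: −5·132 + 7·95 = 5]
  16 = 3·5 + 1   → row G = row E − 3·row F = (1, 18, −25)   [check: 18·132 − 25·95 = 1]
  5 = 5·1 + 0   → remainder 0, stop. gcd = 1 (last nonzero row G).
The gcd is 1, so 95 is invertible mod 132. The last nonzero row gives 18·132 − 25·95 = 1, so t = −25. So 95^(−1) ≡ −25 ≡ 107 (mod 132). Verify: 95 · 107 = 10165 ≡ 1 (mod 132). ✓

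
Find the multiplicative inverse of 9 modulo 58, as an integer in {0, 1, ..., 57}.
9^(−1) ≡ 13 (mod 58)

Apply the extended Euclidean algorithm to (58, 9), tracking rows (r, s, t) with s·58 + t·9 = r. Each division r_prev = q·r_cur + r_new produces the new row as (previous row) − q·(current row):
  row A: (58, 1, 0)   [1·58 + 0·9 = 58]
  row B: (9, 0, 1)   [0·58 + 1·9 = 9]
  58 = 6·9 + 4   → row C = row A − 6·row B = (4, 1, −6)   [check: 1·58 − 6·9 = 4]
  9 = 2·4 + 1   → row D = row B − 2·row C = (1, −2, 13)   [check: −2·58 + 13·9 = 1]
  4 = 4·1 + 0   → remainder 0, stop. gcd = 1 (last nonzero row D).
The gcd is 1, so 9 is invertible mod 58. The last nonzero row gives −2·58 + 13·9 = 1, so t = 13. So 9^(−1) ≡ 13 (mod 58). Verify: 9 · 13 = 117 ≡ 1 (mod 58). ✓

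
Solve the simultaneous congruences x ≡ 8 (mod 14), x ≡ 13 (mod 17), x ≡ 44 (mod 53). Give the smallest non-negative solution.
The moduli 14, 17, 53 are pairwise coprime, so by the CRT there is a unique solution mod 14·17·53 = 12614.
Solve by successive substitution. Start with x ≡ 8 (mod 14).
  Combine with x ≡ 13 (mod 17): write x = 8 + 14·t and require 8 + 14·t ≡ 13 (mod 17), i.e. 14·t ≡ 13 − 8 ≡ 5 (mod 17). Since 14^(−1) ≡ 11 (mod 17), t ≡ 11·5 ≡ 4 (mod 17). So x ≡ 8 + 14·4 = 64 (mod 238).
  Combine with x ≡ 44 (mod 53): write x = 64 + 238·t and require 64 + 238·t ≡ 44 (mod 53), i.e. 238·t ≡ 44 − 64 ≡ 33 (mod 53). Since 238^(−1) ≡ 51 (mod 53) (238 ≡ 26 (mod 53)), t ≡ 51·33 ≡ 40 (mod 53). So x ≡ 64 + 238·40 = 9584 (mod 12614).
Unique solution in [0, 12614): x = 9584.

Final answer: x ≡ 9584 (mod 12614); the representative in [0, 12614) is 9584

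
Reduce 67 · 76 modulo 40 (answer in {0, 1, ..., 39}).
Reduce the factors first: 67 ≡ 27, 76 ≡ 36 (mod 40), so 67 · 76 ≡ 27 · 36 (mod 40). 27 · 36 = 972. Dividing by 40: 972 = 24·40 + 12. So (67 · 76) mod 40 = 12.

Final answer: 12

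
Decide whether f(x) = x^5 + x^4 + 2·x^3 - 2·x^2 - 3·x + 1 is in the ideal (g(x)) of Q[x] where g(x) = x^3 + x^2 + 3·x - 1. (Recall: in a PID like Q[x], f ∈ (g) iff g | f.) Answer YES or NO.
In Q[x] the ideal (g) consists of all multiples of g, so f ∈ (g) iff g | f, i.e. iff the remainder of f on division by g is 0. Divide f by g (g is monic, so eliminate the leading term of the running remainder at each step):
  leading term x^5: subtract (x^2)·g(x) = x^5 + x^4 + 3·x^3 - x^2, leaving -x^3 - x^2 - 3·x + 1
  leading term -x^3: subtract (-1)·g(x) = -x^3 - x^2 - 3·x + 1, leaving 0
The remainder is 0, so f(x) = g(x) · h(x) with h(x) = x^2 - 1. Hence g | f, i.e. f ∈ (g).

Final answer: YES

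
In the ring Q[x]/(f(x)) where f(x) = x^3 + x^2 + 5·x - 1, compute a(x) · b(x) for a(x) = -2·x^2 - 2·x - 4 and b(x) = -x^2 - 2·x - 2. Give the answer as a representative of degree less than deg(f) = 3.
a · b ≡ -2·x^2 - 6·x + 12 (mod f(x))

First multiply in Q[x] without reducing: a · b = 2·x^4 + 6·x^3 + 12·x^2 + 12·x + 8. Now divide by f(x) = x^3 + x^2 + 5·x - 1, eliminating the leading term at each step:
  leading term 2·x^4: subtract (2·x)·f(x) = 2·x^4 + 2·x^3 + 10·x^2 - 2·x, leaving 4·x^3 + 2·x^2 + 14·x + 8
  leading term 4·x^3: subtract (4)·f(x) = 4·x^3 + 4·x^2 + 20·x - 4, leaving -2·x^2 - 6·x + 12
The degree is now < 3, so this is the remainder. Hence a · b ≡ -2·x^2 - 6·x + 12 in Q[x]/(f).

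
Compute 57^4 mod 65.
Use repeated squaring. Binary(4) = 100. Walk through the bits of the exponent 4 left-to-right: at each bit after the leading one, square the running value, then multiply by 57 if the bit is 1 (always reducing mod 65):
  bit 1 = 1 (leading): start with 57.
  bit 2 = 0: square 57^2 = 3249 ≡ 64 (mod 65).
  bit 3 = 0: square 64^2 = 4096 ≡ 1 (mod 65).
Final value: 57^4 ≡ 1 (mod 65).

Final answer: 1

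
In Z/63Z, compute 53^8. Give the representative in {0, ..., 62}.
37

Use repeated squaring. Binary(8) = 1000. Walk through the bits of the exponent 8 left-to-right: at each bit after the leading one, square the running value, then multiply by 53 if the bit is 1 (always reducing mod 63):
  bit 1 = 1 (leading): start with 53.
  bit 2 = 0: square 53^2 = 2809 ≡ 37 (mod 63).
  bit 3 = 0: square 37^2 = 1369 ≡ 46 (mod 63).
  bit 4 = 0: square 46^2 = 2116 ≡ 37 (mod 63).
Final value: 53^8 ≡ 37 (mod 63).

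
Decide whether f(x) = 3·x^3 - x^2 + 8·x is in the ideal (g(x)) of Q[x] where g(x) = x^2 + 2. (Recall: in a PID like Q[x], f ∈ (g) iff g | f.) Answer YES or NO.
In Q[x] the ideal (g) consists of all multiples of g, so f ∈ (g) iff g | f, i.e. iff the remainder of f on division by g is 0. Divide f by g (g is monic, so eliminate the leading term of the running remainder at each step):
  leading term 3·x^3: subtract (3·x)·g(x) = 3·x^3 + 6·x, leaving -x^2 + 2·x
  leading term -x^2: subtract (-1)·g(x) = -x^2 - 2, leaving 2·x + 2
The remainder r(x) = 2·x + 2 ≠ 0 (and deg r < deg g), so g ∤ f, i.e. f ∉ (g).

Final answer: NO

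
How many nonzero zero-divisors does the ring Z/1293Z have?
Z/1293Z has 432 nonzero zero-divisors

In Z/1293Z each nonzero element is either a unit (gcd with 1293 is 1) or a zero-divisor (gcd > 1). The number of units is φ(1293): factorise 1293 = 3 · 431, so φ(1293) = (3 − 1) · (431 − 1) = 2 · 430 = 860. The nonzero elements number 1293 − 1 = 1292. Hence the nonzero zero-divisors number 1292 − 860 = 432.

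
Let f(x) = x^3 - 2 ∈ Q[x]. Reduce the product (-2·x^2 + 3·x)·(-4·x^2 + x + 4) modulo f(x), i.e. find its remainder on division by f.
a · b ≡ -5·x^2 + 28·x - 28 (mod f(x))

First multiply in Q[x] without reducing: a · b = 8·x^4 - 14·x^3 - 5·x^2 + 12·x. Now divide by f(x) = x^3 - 2, eliminating the leading term at each step:
  leading term 8·x^4: subtract (8·x)·f(x) = 8·x^4 - 16·x, leaving -14·x^3 - 5·x^2 + 28·x
  leading term -14·x^3: subtract (-14)·f(x) = 28 - 14·x^3, leaving -5·x^2 + 28·x - 28
The degree is now < 3, so this is the remainder. Hence a · b ≡ -5·x^2 + 28·x - 28 in Q[x]/(f).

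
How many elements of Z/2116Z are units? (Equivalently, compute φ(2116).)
An element a ∈ Z/2116Z is a unit iff gcd(a, 2116) = 1, so the number of units is φ(2116). φ is multiplicative, with φ(p^e) = p^e − p^(e−1). Factorise 2116 = 2^2 · 23^2. Then
  φ(2116) = (2^2 − 2^1) · (23^2 − 23^1) = 2 · 506 = 1012.

Final answer: Z/2116Z has φ(2116) = 1012 units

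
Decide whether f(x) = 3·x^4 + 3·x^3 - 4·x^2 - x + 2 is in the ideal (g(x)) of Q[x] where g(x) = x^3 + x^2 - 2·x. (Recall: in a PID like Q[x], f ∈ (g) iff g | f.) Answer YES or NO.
In Q[x] the ideal (g) consists of all multiples of g, so f ∈ (g) iff g | f, i.e. iff the remainder of f on division by g is 0. Divide f by g (g is monic, so eliminate the leading term of the running remainder at each step):
  leading term 3·x^4: subtract (3·x)·g(x) = 3·x^4 + 3·x^3 - 6·x^2, leaving 2·x^2 - x + 2
The remainder r(x) = 2·x^2 - x + 2 ≠ 0 (and deg r < deg g), so g ∤ f, i.e. f ∉ (g).

Final answer: NO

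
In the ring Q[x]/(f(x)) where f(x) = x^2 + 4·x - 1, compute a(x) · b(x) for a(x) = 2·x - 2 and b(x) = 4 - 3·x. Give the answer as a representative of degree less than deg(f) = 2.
a · b ≡ 38·x - 14 (mod f(x))

First multiply in Q[x] without reducing: a · b = -6·x^2 + 14·x - 8. Now divide by f(x) = x^2 + 4·x - 1, eliminating the leading term at each step:
  leading term -6·x^2: subtract (-6)·f(x) = -6·x^2 - 24·x + 6, leaving 38·x - 14
The degree is now < 2, so this is the remainder. Hence a · b ≡ 38·x - 14 in Q[x]/(f).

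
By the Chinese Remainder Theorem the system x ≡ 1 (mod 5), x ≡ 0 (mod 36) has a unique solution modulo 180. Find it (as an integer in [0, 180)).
x ≡ 36 (mod 180); the representative in [0, 180) is 36

The moduli 5, 36 are pairwise coprime, so by the CRT there is a unique solution mod 5·36 = 180.
Solve by successive substitution. Start with x ≡ 1 (mod 5).
  Combine with x ≡ 0 (mod 36): write x = 1 + 5·t and require 1 + 5·t ≡ 0 (mod 36), i.e. 5·t ≡ 0 − 1 ≡ 35 (mod 36). Since 5^(−1) ≡ 29 (mod 36), t ≡ 29·35 ≡ 7 (mod 36). So x ≡ 1 + 5·7 = 36 (mod 180).
Unique solution in [0, 180): x = 36.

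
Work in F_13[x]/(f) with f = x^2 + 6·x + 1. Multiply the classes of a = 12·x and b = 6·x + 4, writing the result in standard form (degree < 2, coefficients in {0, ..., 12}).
a · b ≡ 6·x + 6 (mod f(x))

Multiply as integer polynomials: a · b = 72·x^2 + 48·x. Reducing coefficients mod 13: a · b ≡ 7·x^2 + 9·x. Now divide by f(x) = x^2 + 6·x + 1 in F_13[x], eliminating the leading term at each step:
  leading term 7·x^2: subtract (7)·f(x) = 7·x^2 + 3·x + 7, leaving 6·x + 6 (coefficients mod 13)
The degree is now < 2, so this is the remainder. Hence a · b ≡ 6·x + 6 in F_13[x]/(f).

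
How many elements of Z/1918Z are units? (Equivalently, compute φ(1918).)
An element a ∈ Z/1918Z is a unit iff gcd(a, 1918) = 1, so the number of units is φ(1918). φ is multiplicative, with φ(p^e) = p^e − p^(e−1). Factorise 1918 = 2 · 7 · 137. Then
  φ(1918) = (2 − 1) · (7 − 1) · (137 − 1) = 1 · 6 · 136 = 816.

Final answer: Z/1918Z has φ(1918) = 816 units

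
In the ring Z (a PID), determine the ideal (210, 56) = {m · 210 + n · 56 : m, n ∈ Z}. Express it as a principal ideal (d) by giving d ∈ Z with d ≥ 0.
(210, 56) = (14); d = 14

In the PID Z, (a, b) is generated by gcd(a, b). Compute gcd(210, 56) with the extended Euclidean algorithm, tracking rows (r, s, t) with s·210 + t·56 = r:
  row A: (210, 1, 0)   [1·210 + 0·56 = 210]
  row B: (56, 0, 1)   [0·210 + 1·56 = 56]
  210 = 3·56 + 42   → row C = row A − 3·row B = (42, 1, −3)   [check: 1·210 − 3·56 = 42]
  56 = 1·42 + 14   → row D = row B − 1·row C = (14, −1, 4)   [check: −1·210 + 4·56 = 14]
  42 = 3·14 + 0   → remainder 0, stop. gcd = 14 (last nonzero row D).
So gcd(210, 56) = 14, with Bézout identity −1·210 + 4·56 = 14. Containment (⊇): the Bézout identity exhibits 14 as an element of (210, 56), giving (14) ⊆ (210, 56). Containment (⊆): since 14 | 210 and 14 | 56 (210 = 14·15, 56 = 14·4), every Z-linear combination of 210 and 56 is divisible by 14, so (210, 56) ⊆ (14). Therefore (210, 56) = (14), d = 14.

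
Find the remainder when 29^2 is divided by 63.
Use repeated squaring. Binary(2) = 10. Walk through the bits of the exponent 2 left-to-right: at each bit after the leading one, square the running value, then multiply by 29 if the bit is 1 (always reducing mod 63):
  bit 1 = 1 (leading): start with 29.
  bit 2 = 0: square 29^2 = 841 ≡ 22 (mod 63).
Final value: 29^2 ≡ 22 (mod 63).

Final answer: 22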